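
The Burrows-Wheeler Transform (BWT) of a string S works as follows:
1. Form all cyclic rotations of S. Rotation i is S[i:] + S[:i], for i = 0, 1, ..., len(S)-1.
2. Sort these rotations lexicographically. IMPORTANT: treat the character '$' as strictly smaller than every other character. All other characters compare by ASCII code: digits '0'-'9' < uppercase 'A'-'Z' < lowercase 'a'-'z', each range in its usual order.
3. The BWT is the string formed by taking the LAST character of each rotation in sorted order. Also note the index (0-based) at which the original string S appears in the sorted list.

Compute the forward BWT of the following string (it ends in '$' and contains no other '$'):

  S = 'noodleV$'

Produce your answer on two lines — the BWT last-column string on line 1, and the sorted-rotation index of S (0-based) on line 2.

Answer: Veold$on
5

Derivation:
All 8 rotations (rotation i = S[i:]+S[:i]):
  rot[0] = noodleV$
  rot[1] = oodleV$n
  rot[2] = odleV$no
  rot[3] = dleV$noo
  rot[4] = leV$nood
  rot[5] = eV$noodl
  rot[6] = V$noodle
  rot[7] = $noodleV
Sorted (with $ < everything):
  sorted[0] = $noodleV  (last char: 'V')
  sorted[1] = V$noodle  (last char: 'e')
  sorted[2] = dleV$noo  (last char: 'o')
  sorted[3] = eV$noodl  (last char: 'l')
  sorted[4] = leV$nood  (last char: 'd')
  sorted[5] = noodleV$  (last char: '$')
  sorted[6] = odleV$no  (last char: 'o')
  sorted[7] = oodleV$n  (last char: 'n')
Last column: Veold$on
Original string S is at sorted index 5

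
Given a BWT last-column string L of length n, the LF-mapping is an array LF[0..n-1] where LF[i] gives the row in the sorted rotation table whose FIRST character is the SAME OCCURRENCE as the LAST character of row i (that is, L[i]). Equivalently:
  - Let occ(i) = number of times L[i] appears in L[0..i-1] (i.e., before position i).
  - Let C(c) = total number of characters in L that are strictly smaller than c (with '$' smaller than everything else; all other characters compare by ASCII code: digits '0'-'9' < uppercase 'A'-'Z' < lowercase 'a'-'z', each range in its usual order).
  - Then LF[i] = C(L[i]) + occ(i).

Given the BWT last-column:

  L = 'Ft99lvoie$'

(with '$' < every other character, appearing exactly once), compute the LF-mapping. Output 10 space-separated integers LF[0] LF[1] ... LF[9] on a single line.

Answer: 3 8 1 2 6 9 7 5 4 0

Derivation:
Char counts: '$':1, '9':2, 'F':1, 'e':1, 'i':1, 'l':1, 'o':1, 't':1, 'v':1
C (first-col start): C('$')=0, C('9')=1, C('F')=3, C('e')=4, C('i')=5, C('l')=6, C('o')=7, C('t')=8, C('v')=9
L[0]='F': occ=0, LF[0]=C('F')+0=3+0=3
L[1]='t': occ=0, LF[1]=C('t')+0=8+0=8
L[2]='9': occ=0, LF[2]=C('9')+0=1+0=1
L[3]='9': occ=1, LF[3]=C('9')+1=1+1=2
L[4]='l': occ=0, LF[4]=C('l')+0=6+0=6
L[5]='v': occ=0, LF[5]=C('v')+0=9+0=9
L[6]='o': occ=0, LF[6]=C('o')+0=7+0=7
L[7]='i': occ=0, LF[7]=C('i')+0=5+0=5
L[8]='e': occ=0, LF[8]=C('e')+0=4+0=4
L[9]='$': occ=0, LF[9]=C('$')+0=0+0=0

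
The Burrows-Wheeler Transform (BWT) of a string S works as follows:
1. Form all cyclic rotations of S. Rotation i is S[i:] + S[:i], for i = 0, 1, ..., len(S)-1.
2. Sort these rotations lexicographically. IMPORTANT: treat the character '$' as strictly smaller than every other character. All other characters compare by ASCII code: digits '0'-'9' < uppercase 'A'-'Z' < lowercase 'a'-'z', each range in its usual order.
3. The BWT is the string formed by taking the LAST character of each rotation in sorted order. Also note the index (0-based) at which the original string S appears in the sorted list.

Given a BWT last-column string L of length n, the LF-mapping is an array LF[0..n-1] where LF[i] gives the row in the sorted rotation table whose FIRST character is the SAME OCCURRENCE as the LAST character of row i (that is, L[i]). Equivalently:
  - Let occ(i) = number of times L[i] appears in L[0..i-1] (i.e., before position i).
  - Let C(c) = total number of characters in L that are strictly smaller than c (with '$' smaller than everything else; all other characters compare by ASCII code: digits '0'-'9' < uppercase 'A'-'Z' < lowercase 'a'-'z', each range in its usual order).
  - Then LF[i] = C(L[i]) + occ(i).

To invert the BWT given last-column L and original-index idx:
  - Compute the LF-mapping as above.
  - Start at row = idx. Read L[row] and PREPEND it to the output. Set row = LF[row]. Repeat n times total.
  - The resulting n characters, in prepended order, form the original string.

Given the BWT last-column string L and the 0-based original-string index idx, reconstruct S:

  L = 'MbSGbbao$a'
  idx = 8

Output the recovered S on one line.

LF mapping: 2 6 3 1 7 8 4 9 0 5
Walk LF starting at row 8, prepending L[row]:
  step 1: row=8, L[8]='$', prepend. Next row=LF[8]=0
  step 2: row=0, L[0]='M', prepend. Next row=LF[0]=2
  step 3: row=2, L[2]='S', prepend. Next row=LF[2]=3
  step 4: row=3, L[3]='G', prepend. Next row=LF[3]=1
  step 5: row=1, L[1]='b', prepend. Next row=LF[1]=6
  step 6: row=6, L[6]='a', prepend. Next row=LF[6]=4
  step 7: row=4, L[4]='b', prepend. Next row=LF[4]=7
  step 8: row=7, L[7]='o', prepend. Next row=LF[7]=9
  step 9: row=9, L[9]='a', prepend. Next row=LF[9]=5
  step 10: row=5, L[5]='b', prepend. Next row=LF[5]=8
Reversed output: baobabGSM$

Answer: baobabGSM$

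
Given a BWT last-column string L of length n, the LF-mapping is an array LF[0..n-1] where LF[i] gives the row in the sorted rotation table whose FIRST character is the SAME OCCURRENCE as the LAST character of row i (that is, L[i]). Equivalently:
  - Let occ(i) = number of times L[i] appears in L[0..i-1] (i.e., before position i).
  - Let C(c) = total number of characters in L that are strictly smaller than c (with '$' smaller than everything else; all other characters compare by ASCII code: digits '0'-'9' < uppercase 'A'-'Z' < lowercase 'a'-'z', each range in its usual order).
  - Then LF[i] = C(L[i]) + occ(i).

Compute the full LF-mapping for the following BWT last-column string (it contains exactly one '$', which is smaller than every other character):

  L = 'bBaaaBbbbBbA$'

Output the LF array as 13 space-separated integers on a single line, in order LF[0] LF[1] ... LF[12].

Answer: 8 2 5 6 7 3 9 10 11 4 12 1 0

Derivation:
Char counts: '$':1, 'A':1, 'B':3, 'a':3, 'b':5
C (first-col start): C('$')=0, C('A')=1, C('B')=2, C('a')=5, C('b')=8
L[0]='b': occ=0, LF[0]=C('b')+0=8+0=8
L[1]='B': occ=0, LF[1]=C('B')+0=2+0=2
L[2]='a': occ=0, LF[2]=C('a')+0=5+0=5
L[3]='a': occ=1, LF[3]=C('a')+1=5+1=6
L[4]='a': occ=2, LF[4]=C('a')+2=5+2=7
L[5]='B': occ=1, LF[5]=C('B')+1=2+1=3
L[6]='b': occ=1, LF[6]=C('b')+1=8+1=9
L[7]='b': occ=2, LF[7]=C('b')+2=8+2=10
L[8]='b': occ=3, LF[8]=C('b')+3=8+3=11
L[9]='B': occ=2, LF[9]=C('B')+2=2+2=4
L[10]='b': occ=4, LF[10]=C('b')+4=8+4=12
L[11]='A': occ=0, LF[11]=C('A')+0=1+0=1
L[12]='$': occ=0, LF[12]=C('$')+0=0+0=0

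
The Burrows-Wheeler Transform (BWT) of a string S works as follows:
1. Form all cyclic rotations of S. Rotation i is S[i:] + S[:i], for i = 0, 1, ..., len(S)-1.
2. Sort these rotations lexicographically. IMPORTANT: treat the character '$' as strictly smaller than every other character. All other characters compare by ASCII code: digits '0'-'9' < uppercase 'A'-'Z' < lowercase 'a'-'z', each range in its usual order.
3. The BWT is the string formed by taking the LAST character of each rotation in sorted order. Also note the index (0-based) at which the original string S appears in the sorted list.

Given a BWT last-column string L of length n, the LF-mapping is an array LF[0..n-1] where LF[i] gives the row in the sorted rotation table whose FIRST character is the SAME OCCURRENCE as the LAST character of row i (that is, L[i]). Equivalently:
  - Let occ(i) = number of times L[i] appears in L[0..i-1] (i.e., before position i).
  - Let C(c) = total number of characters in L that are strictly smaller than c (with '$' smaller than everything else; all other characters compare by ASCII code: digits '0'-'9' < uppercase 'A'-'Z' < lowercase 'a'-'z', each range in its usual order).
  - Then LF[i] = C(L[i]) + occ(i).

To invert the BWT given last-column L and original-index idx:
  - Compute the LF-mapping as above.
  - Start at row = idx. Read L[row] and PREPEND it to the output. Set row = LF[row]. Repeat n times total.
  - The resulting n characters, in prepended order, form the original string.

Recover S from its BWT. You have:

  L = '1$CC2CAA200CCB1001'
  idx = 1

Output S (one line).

LF mapping: 5 0 13 14 8 15 10 11 9 1 2 16 17 12 6 3 4 7
Walk LF starting at row 1, prepending L[row]:
  step 1: row=1, L[1]='$', prepend. Next row=LF[1]=0
  step 2: row=0, L[0]='1', prepend. Next row=LF[0]=5
  step 3: row=5, L[5]='C', prepend. Next row=LF[5]=15
  step 4: row=15, L[15]='0', prepend. Next row=LF[15]=3
  step 5: row=3, L[3]='C', prepend. Next row=LF[3]=14
  step 6: row=14, L[14]='1', prepend. Next row=LF[14]=6
  step 7: row=6, L[6]='A', prepend. Next row=LF[6]=10
  step 8: row=10, L[10]='0', prepend. Next row=LF[10]=2
  step 9: row=2, L[2]='C', prepend. Next row=LF[2]=13
  step 10: row=13, L[13]='B', prepend. Next row=LF[13]=12
  step 11: row=12, L[12]='C', prepend. Next row=LF[12]=17
  step 12: row=17, L[17]='1', prepend. Next row=LF[17]=7
  step 13: row=7, L[7]='A', prepend. Next row=LF[7]=11
  step 14: row=11, L[11]='C', prepend. Next row=LF[11]=16
  step 15: row=16, L[16]='0', prepend. Next row=LF[16]=4
  step 16: row=4, L[4]='2', prepend. Next row=LF[4]=8
  step 17: row=8, L[8]='2', prepend. Next row=LF[8]=9
  step 18: row=9, L[9]='0', prepend. Next row=LF[9]=1
Reversed output: 0220CA1CBC0A1C0C1$

Answer: 0220CA1CBC0A1C0C1$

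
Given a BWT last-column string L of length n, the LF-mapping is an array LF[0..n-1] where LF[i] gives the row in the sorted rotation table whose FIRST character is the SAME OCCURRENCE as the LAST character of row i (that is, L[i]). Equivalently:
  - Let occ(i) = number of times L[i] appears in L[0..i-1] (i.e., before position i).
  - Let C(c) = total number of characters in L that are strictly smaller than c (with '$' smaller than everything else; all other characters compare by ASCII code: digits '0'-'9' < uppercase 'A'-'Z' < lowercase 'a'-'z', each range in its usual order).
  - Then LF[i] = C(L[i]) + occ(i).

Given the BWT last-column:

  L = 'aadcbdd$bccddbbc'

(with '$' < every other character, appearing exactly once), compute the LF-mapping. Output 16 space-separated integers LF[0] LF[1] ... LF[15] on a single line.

Char counts: '$':1, 'a':2, 'b':4, 'c':4, 'd':5
C (first-col start): C('$')=0, C('a')=1, C('b')=3, C('c')=7, C('d')=11
L[0]='a': occ=0, LF[0]=C('a')+0=1+0=1
L[1]='a': occ=1, LF[1]=C('a')+1=1+1=2
L[2]='d': occ=0, LF[2]=C('d')+0=11+0=11
L[3]='c': occ=0, LF[3]=C('c')+0=7+0=7
L[4]='b': occ=0, LF[4]=C('b')+0=3+0=3
L[5]='d': occ=1, LF[5]=C('d')+1=11+1=12
L[6]='d': occ=2, LF[6]=C('d')+2=11+2=13
L[7]='$': occ=0, LF[7]=C('$')+0=0+0=0
L[8]='b': occ=1, LF[8]=C('b')+1=3+1=4
L[9]='c': occ=1, LF[9]=C('c')+1=7+1=8
L[10]='c': occ=2, LF[10]=C('c')+2=7+2=9
L[11]='d': occ=3, LF[11]=C('d')+3=11+3=14
L[12]='d': occ=4, LF[12]=C('d')+4=11+4=15
L[13]='b': occ=2, LF[13]=C('b')+2=3+2=5
L[14]='b': occ=3, LF[14]=C('b')+3=3+3=6
L[15]='c': occ=3, LF[15]=C('c')+3=7+3=10

Answer: 1 2 11 7 3 12 13 0 4 8 9 14 15 5 6 10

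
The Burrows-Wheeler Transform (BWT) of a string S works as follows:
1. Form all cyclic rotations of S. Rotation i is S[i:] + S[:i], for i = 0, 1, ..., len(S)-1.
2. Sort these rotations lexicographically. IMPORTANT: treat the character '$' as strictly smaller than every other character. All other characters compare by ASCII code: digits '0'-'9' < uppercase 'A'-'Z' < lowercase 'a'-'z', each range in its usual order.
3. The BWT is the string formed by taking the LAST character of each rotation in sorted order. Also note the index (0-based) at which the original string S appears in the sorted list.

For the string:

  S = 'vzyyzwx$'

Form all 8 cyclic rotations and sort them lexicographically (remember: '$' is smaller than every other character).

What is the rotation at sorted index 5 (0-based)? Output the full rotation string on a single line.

All 8 rotations (rotation i = S[i:]+S[:i]):
  rot[0] = vzyyzwx$
  rot[1] = zyyzwx$v
  rot[2] = yyzwx$vz
  rot[3] = yzwx$vzy
  rot[4] = zwx$vzyy
  rot[5] = wx$vzyyz
  rot[6] = x$vzyyzw
  rot[7] = $vzyyzwx
Sorted (with $ < everything):
  sorted[0] = $vzyyzwx
  sorted[1] = vzyyzwx$
  sorted[2] = wx$vzyyz
  sorted[3] = x$vzyyzw
  sorted[4] = yyzwx$vz
  sorted[5] = yzwx$vzy
  sorted[6] = zwx$vzyy
  sorted[7] = zyyzwx$v
sorted[5] = yzwx$vzy

Answer: yzwx$vzy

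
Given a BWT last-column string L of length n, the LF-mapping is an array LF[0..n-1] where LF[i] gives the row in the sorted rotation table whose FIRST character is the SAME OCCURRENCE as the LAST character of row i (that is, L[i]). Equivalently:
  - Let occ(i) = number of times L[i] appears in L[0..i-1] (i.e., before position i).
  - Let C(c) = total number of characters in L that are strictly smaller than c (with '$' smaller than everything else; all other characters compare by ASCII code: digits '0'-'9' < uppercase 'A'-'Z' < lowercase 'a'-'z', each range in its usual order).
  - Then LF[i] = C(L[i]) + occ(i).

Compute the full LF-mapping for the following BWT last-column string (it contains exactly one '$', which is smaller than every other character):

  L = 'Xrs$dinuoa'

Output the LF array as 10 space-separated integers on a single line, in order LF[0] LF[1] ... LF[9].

Char counts: '$':1, 'X':1, 'a':1, 'd':1, 'i':1, 'n':1, 'o':1, 'r':1, 's':1, 'u':1
C (first-col start): C('$')=0, C('X')=1, C('a')=2, C('d')=3, C('i')=4, C('n')=5, C('o')=6, C('r')=7, C('s')=8, C('u')=9
L[0]='X': occ=0, LF[0]=C('X')+0=1+0=1
L[1]='r': occ=0, LF[1]=C('r')+0=7+0=7
L[2]='s': occ=0, LF[2]=C('s')+0=8+0=8
L[3]='$': occ=0, LF[3]=C('$')+0=0+0=0
L[4]='d': occ=0, LF[4]=C('d')+0=3+0=3
L[5]='i': occ=0, LF[5]=C('i')+0=4+0=4
L[6]='n': occ=0, LF[6]=C('n')+0=5+0=5
L[7]='u': occ=0, LF[7]=C('u')+0=9+0=9
L[8]='o': occ=0, LF[8]=C('o')+0=6+0=6
L[9]='a': occ=0, LF[9]=C('a')+0=2+0=2

Answer: 1 7 8 0 3 4 5 9 6 2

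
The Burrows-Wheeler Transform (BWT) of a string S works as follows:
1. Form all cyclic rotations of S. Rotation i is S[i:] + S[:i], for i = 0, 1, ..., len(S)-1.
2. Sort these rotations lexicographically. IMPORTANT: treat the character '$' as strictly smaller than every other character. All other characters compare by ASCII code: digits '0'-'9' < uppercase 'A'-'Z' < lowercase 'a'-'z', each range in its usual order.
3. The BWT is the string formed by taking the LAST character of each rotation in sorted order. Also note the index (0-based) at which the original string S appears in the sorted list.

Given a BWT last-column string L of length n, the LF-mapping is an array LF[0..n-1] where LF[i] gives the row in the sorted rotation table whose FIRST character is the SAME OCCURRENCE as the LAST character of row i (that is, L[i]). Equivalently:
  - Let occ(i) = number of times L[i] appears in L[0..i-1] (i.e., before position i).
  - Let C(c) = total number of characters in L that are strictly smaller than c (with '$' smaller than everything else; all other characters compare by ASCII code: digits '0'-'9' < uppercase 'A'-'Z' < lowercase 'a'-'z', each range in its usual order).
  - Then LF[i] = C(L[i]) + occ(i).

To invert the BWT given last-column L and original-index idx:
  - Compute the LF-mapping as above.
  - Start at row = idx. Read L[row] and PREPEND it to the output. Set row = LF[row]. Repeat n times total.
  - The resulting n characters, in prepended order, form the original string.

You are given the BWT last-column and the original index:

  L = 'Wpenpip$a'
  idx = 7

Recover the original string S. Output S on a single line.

Answer: pineappW$

Derivation:
LF mapping: 1 6 3 5 7 4 8 0 2
Walk LF starting at row 7, prepending L[row]:
  step 1: row=7, L[7]='$', prepend. Next row=LF[7]=0
  step 2: row=0, L[0]='W', prepend. Next row=LF[0]=1
  step 3: row=1, L[1]='p', prepend. Next row=LF[1]=6
  step 4: row=6, L[6]='p', prepend. Next row=LF[6]=8
  step 5: row=8, L[8]='a', prepend. Next row=LF[8]=2
  step 6: row=2, L[2]='e', prepend. Next row=LF[2]=3
  step 7: row=3, L[3]='n', prepend. Next row=LF[3]=5
  step 8: row=5, L[5]='i', prepend. Next row=LF[5]=4
  step 9: row=4, L[4]='p', prepend. Next row=LF[4]=7
Reversed output: pineappW$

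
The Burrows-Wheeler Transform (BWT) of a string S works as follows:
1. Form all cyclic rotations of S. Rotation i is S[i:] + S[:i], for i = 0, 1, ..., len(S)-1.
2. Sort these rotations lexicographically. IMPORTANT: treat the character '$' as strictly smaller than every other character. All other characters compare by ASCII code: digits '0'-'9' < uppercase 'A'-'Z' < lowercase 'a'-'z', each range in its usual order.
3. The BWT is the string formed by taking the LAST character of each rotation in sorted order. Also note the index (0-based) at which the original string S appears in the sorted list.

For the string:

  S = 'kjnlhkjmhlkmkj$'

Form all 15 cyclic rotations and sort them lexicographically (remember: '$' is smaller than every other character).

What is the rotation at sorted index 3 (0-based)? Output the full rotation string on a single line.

All 15 rotations (rotation i = S[i:]+S[:i]):
  rot[0] = kjnlhkjmhlkmkj$
  rot[1] = jnlhkjmhlkmkj$k
  rot[2] = nlhkjmhlkmkj$kj
  rot[3] = lhkjmhlkmkj$kjn
  rot[4] = hkjmhlkmkj$kjnl
  rot[5] = kjmhlkmkj$kjnlh
  rot[6] = jmhlkmkj$kjnlhk
  rot[7] = mhlkmkj$kjnlhkj
  rot[8] = hlkmkj$kjnlhkjm
  rot[9] = lkmkj$kjnlhkjmh
  rot[10] = kmkj$kjnlhkjmhl
  rot[11] = mkj$kjnlhkjmhlk
  rot[12] = kj$kjnlhkjmhlkm
  rot[13] = j$kjnlhkjmhlkmk
  rot[14] = $kjnlhkjmhlkmkj
Sorted (with $ < everything):
  sorted[0] = $kjnlhkjmhlkmkj
  sorted[1] = hkjmhlkmkj$kjnl
  sorted[2] = hlkmkj$kjnlhkjm
  sorted[3] = j$kjnlhkjmhlkmk
  sorted[4] = jmhlkmkj$kjnlhk
  sorted[5] = jnlhkjmhlkmkj$k
  sorted[6] = kj$kjnlhkjmhlkm
  sorted[7] = kjmhlkmkj$kjnlh
  sorted[8] = kjnlhkjmhlkmkj$
  sorted[9] = kmkj$kjnlhkjmhl
  sorted[10] = lhkjmhlkmkj$kjn
  sorted[11] = lkmkj$kjnlhkjmh
  sorted[12] = mhlkmkj$kjnlhkj
  sorted[13] = mkj$kjnlhkjmhlk
  sorted[14] = nlhkjmhlkmkj$kj
sorted[3] = j$kjnlhkjmhlkmk

Answer: j$kjnlhkjmhlkmk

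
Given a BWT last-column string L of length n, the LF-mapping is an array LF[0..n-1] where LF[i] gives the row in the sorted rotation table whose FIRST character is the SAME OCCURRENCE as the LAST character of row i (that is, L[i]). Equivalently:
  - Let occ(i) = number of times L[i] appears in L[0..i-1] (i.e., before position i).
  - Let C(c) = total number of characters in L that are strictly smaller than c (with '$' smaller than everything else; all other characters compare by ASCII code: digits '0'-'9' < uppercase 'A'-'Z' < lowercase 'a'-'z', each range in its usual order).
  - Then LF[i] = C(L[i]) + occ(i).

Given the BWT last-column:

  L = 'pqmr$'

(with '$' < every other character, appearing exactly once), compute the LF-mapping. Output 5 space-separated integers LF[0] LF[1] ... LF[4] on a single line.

Answer: 2 3 1 4 0

Derivation:
Char counts: '$':1, 'm':1, 'p':1, 'q':1, 'r':1
C (first-col start): C('$')=0, C('m')=1, C('p')=2, C('q')=3, C('r')=4
L[0]='p': occ=0, LF[0]=C('p')+0=2+0=2
L[1]='q': occ=0, LF[1]=C('q')+0=3+0=3
L[2]='m': occ=0, LF[2]=C('m')+0=1+0=1
L[3]='r': occ=0, LF[3]=C('r')+0=4+0=4
L[4]='$': occ=0, LF[4]=C('$')+0=0+0=0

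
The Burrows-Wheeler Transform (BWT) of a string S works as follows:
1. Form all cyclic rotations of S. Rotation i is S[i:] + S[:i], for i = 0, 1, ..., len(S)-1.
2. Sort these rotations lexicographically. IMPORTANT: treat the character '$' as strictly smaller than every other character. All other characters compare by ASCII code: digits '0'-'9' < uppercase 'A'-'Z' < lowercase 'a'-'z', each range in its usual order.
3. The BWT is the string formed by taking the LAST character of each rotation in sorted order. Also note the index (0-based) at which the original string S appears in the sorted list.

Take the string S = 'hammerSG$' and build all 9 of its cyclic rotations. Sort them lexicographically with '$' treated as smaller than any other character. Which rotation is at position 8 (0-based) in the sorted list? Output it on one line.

All 9 rotations (rotation i = S[i:]+S[:i]):
  rot[0] = hammerSG$
  rot[1] = ammerSG$h
  rot[2] = mmerSG$ha
  rot[3] = merSG$ham
  rot[4] = erSG$hamm
  rot[5] = rSG$hamme
  rot[6] = SG$hammer
  rot[7] = G$hammerS
  rot[8] = $hammerSG
Sorted (with $ < everything):
  sorted[0] = $hammerSG
  sorted[1] = G$hammerS
  sorted[2] = SG$hammer
  sorted[3] = ammerSG$h
  sorted[4] = erSG$hamm
  sorted[5] = hammerSG$
  sorted[6] = merSG$ham
  sorted[7] = mmerSG$ha
  sorted[8] = rSG$hamme
sorted[8] = rSG$hamme

Answer: rSG$hamme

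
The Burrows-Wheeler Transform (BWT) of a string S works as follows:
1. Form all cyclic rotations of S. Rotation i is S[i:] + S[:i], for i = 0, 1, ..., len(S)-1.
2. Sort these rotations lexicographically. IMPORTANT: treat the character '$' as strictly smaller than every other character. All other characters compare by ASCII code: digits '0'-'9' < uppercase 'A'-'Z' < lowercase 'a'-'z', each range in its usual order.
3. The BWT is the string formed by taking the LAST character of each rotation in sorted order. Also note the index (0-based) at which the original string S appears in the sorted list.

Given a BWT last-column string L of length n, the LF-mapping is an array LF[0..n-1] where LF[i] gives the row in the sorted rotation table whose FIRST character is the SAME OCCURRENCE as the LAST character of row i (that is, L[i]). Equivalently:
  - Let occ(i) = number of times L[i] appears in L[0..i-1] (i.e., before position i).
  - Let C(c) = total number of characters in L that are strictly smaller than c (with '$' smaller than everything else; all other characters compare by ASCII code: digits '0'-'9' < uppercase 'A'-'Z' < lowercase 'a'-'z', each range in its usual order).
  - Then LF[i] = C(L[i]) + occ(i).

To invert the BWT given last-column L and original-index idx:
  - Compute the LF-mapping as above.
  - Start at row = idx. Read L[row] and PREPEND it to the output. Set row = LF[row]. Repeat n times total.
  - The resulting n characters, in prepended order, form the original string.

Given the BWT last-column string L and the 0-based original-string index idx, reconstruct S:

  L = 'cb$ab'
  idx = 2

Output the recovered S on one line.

Answer: babc$

Derivation:
LF mapping: 4 2 0 1 3
Walk LF starting at row 2, prepending L[row]:
  step 1: row=2, L[2]='$', prepend. Next row=LF[2]=0
  step 2: row=0, L[0]='c', prepend. Next row=LF[0]=4
  step 3: row=4, L[4]='b', prepend. Next row=LF[4]=3
  step 4: row=3, L[3]='a', prepend. Next row=LF[3]=1
  step 5: row=1, L[1]='b', prepend. Next row=LF[1]=2
Reversed output: babc$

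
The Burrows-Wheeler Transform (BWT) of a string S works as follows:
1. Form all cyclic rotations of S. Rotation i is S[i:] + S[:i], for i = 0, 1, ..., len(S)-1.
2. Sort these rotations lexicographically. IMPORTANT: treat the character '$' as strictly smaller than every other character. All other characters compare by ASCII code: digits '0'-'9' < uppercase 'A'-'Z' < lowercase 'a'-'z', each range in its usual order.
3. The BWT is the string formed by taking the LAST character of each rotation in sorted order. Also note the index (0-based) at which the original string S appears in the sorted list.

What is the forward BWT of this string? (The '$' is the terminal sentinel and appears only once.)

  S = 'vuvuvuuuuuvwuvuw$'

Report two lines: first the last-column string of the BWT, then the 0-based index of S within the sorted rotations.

All 17 rotations (rotation i = S[i:]+S[:i]):
  rot[0] = vuvuvuuuuuvwuvuw$
  rot[1] = uvuvuuuuuvwuvuw$v
  rot[2] = vuvuuuuuvwuvuw$vu
  rot[3] = uvuuuuuvwuvuw$vuv
  rot[4] = vuuuuuvwuvuw$vuvu
  rot[5] = uuuuuvwuvuw$vuvuv
  rot[6] = uuuuvwuvuw$vuvuvu
  rot[7] = uuuvwuvuw$vuvuvuu
  rot[8] = uuvwuvuw$vuvuvuuu
  rot[9] = uvwuvuw$vuvuvuuuu
  rot[10] = vwuvuw$vuvuvuuuuu
  rot[11] = wuvuw$vuvuvuuuuuv
  rot[12] = uvuw$vuvuvuuuuuvw
  rot[13] = vuw$vuvuvuuuuuvwu
  rot[14] = uw$vuvuvuuuuuvwuv
  rot[15] = w$vuvuvuuuuuvwuvu
  rot[16] = $vuvuvuuuuuvwuvuw
Sorted (with $ < everything):
  sorted[0] = $vuvuvuuuuuvwuvuw  (last char: 'w')
  sorted[1] = uuuuuvwuvuw$vuvuv  (last char: 'v')
  sorted[2] = uuuuvwuvuw$vuvuvu  (last char: 'u')
  sorted[3] = uuuvwuvuw$vuvuvuu  (last char: 'u')
  sorted[4] = uuvwuvuw$vuvuvuuu  (last char: 'u')
  sorted[5] = uvuuuuuvwuvuw$vuv  (last char: 'v')
  sorted[6] = uvuvuuuuuvwuvuw$v  (last char: 'v')
  sorted[7] = uvuw$vuvuvuuuuuvw  (last char: 'w')
  sorted[8] = uvwuvuw$vuvuvuuuu  (last char: 'u')
  sorted[9] = uw$vuvuvuuuuuvwuv  (last char: 'v')
  sorted[10] = vuuuuuvwuvuw$vuvu  (last char: 'u')
  sorted[11] = vuvuuuuuvwuvuw$vu  (last char: 'u')
  sorted[12] = vuvuvuuuuuvwuvuw$  (last char: '$')
  sorted[13] = vuw$vuvuvuuuuuvwu  (last char: 'u')
  sorted[14] = vwuvuw$vuvuvuuuuu  (last char: 'u')
  sorted[15] = w$vuvuvuuuuuvwuvu  (last char: 'u')
  sorted[16] = wuvuw$vuvuvuuuuuv  (last char: 'v')
Last column: wvuuuvvwuvuu$uuuv
Original string S is at sorted index 12

Answer: wvuuuvvwuvuu$uuuv
12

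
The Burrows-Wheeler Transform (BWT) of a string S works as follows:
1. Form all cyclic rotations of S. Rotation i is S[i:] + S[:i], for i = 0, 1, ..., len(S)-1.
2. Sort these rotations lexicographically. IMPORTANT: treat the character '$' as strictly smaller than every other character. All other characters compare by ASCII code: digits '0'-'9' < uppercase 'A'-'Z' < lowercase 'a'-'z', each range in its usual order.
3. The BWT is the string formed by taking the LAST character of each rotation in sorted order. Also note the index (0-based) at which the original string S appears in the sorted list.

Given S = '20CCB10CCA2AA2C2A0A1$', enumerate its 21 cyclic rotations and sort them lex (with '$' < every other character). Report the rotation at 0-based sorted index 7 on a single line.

All 21 rotations (rotation i = S[i:]+S[:i]):
  rot[0] = 20CCB10CCA2AA2C2A0A1$
  rot[1] = 0CCB10CCA2AA2C2A0A1$2
  rot[2] = CCB10CCA2AA2C2A0A1$20
  rot[3] = CB10CCA2AA2C2A0A1$20C
  rot[4] = B10CCA2AA2C2A0A1$20CC
  rot[5] = 10CCA2AA2C2A0A1$20CCB
  rot[6] = 0CCA2AA2C2A0A1$20CCB1
  rot[7] = CCA2AA2C2A0A1$20CCB10
  rot[8] = CA2AA2C2A0A1$20CCB10C
  rot[9] = A2AA2C2A0A1$20CCB10CC
  rot[10] = 2AA2C2A0A1$20CCB10CCA
  rot[11] = AA2C2A0A1$20CCB10CCA2
  rot[12] = A2C2A0A1$20CCB10CCA2A
  rot[13] = 2C2A0A1$20CCB10CCA2AA
  rot[14] = C2A0A1$20CCB10CCA2AA2
  rot[15] = 2A0A1$20CCB10CCA2AA2C
  rot[16] = A0A1$20CCB10CCA2AA2C2
  rot[17] = 0A1$20CCB10CCA2AA2C2A
  rot[18] = A1$20CCB10CCA2AA2C2A0
  rot[19] = 1$20CCB10CCA2AA2C2A0A
  rot[20] = $20CCB10CCA2AA2C2A0A1
Sorted (with $ < everything):
  sorted[0] = $20CCB10CCA2AA2C2A0A1
  sorted[1] = 0A1$20CCB10CCA2AA2C2A
  sorted[2] = 0CCA2AA2C2A0A1$20CCB1
  sorted[3] = 0CCB10CCA2AA2C2A0A1$2
  sorted[4] = 1$20CCB10CCA2AA2C2A0A
  sorted[5] = 10CCA2AA2C2A0A1$20CCB
  sorted[6] = 20CCB10CCA2AA2C2A0A1$
  sorted[7] = 2A0A1$20CCB10CCA2AA2C
  sorted[8] = 2AA2C2A0A1$20CCB10CCA
  sorted[9] = 2C2A0A1$20CCB10CCA2AA
  sorted[10] = A0A1$20CCB10CCA2AA2C2
  sorted[11] = A1$20CCB10CCA2AA2C2A0
  sorted[12] = A2AA2C2A0A1$20CCB10CC
  sorted[13] = A2C2A0A1$20CCB10CCA2A
  sorted[14] = AA2C2A0A1$20CCB10CCA2
  sorted[15] = B10CCA2AA2C2A0A1$20CC
  sorted[16] = C2A0A1$20CCB10CCA2AA2
  sorted[17] = CA2AA2C2A0A1$20CCB10C
  sorted[18] = CB10CCA2AA2C2A0A1$20C
  sorted[19] = CCA2AA2C2A0A1$20CCB10
  sorted[20] = CCB10CCA2AA2C2A0A1$20
sorted[7] = 2A0A1$20CCB10CCA2AA2C

Answer: 2A0A1$20CCB10CCA2AA2C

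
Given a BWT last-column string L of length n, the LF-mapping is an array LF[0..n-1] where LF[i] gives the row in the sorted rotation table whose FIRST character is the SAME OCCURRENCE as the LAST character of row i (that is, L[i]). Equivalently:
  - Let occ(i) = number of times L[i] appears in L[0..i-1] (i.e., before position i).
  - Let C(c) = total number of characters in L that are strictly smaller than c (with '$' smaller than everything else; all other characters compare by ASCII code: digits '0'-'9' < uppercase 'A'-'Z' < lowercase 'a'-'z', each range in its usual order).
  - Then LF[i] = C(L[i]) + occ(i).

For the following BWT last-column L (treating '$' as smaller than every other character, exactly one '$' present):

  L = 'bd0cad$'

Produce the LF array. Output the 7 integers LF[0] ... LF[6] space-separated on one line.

Char counts: '$':1, '0':1, 'a':1, 'b':1, 'c':1, 'd':2
C (first-col start): C('$')=0, C('0')=1, C('a')=2, C('b')=3, C('c')=4, C('d')=5
L[0]='b': occ=0, LF[0]=C('b')+0=3+0=3
L[1]='d': occ=0, LF[1]=C('d')+0=5+0=5
L[2]='0': occ=0, LF[2]=C('0')+0=1+0=1
L[3]='c': occ=0, LF[3]=C('c')+0=4+0=4
L[4]='a': occ=0, LF[4]=C('a')+0=2+0=2
L[5]='d': occ=1, LF[5]=C('d')+1=5+1=6
L[6]='$': occ=0, LF[6]=C('$')+0=0+0=0

Answer: 3 5 1 4 2 6 0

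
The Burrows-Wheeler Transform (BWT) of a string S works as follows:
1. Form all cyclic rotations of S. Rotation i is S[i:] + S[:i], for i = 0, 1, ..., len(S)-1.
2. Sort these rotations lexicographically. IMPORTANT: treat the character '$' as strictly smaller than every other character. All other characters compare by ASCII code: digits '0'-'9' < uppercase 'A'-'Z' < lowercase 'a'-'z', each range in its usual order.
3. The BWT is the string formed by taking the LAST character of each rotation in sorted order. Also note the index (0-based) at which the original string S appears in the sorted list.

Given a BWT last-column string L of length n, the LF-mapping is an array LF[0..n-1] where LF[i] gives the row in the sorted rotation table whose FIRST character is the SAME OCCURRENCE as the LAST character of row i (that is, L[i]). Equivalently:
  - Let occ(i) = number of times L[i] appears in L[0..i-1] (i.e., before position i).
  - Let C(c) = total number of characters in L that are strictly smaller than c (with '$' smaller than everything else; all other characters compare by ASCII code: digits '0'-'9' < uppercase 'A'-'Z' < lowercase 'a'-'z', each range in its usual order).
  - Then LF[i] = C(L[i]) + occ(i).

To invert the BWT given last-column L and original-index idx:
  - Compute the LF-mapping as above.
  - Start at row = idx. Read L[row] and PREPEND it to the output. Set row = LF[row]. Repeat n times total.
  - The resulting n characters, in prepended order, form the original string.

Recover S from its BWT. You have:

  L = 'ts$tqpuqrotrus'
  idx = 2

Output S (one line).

Answer: prsuurttqqsot$

Derivation:
LF mapping: 9 7 0 10 3 2 12 4 5 1 11 6 13 8
Walk LF starting at row 2, prepending L[row]:
  step 1: row=2, L[2]='$', prepend. Next row=LF[2]=0
  step 2: row=0, L[0]='t', prepend. Next row=LF[0]=9
  step 3: row=9, L[9]='o', prepend. Next row=LF[9]=1
  step 4: row=1, L[1]='s', prepend. Next row=LF[1]=7
  step 5: row=7, L[7]='q', prepend. Next row=LF[7]=4
  step 6: row=4, L[4]='q', prepend. Next row=LF[4]=3
  step 7: row=3, L[3]='t', prepend. Next row=LF[3]=10
  step 8: row=10, L[10]='t', prepend. Next row=LF[10]=11
  step 9: row=11, L[11]='r', prepend. Next row=LF[11]=6
  step 10: row=6, L[6]='u', prepend. Next row=LF[6]=12
  step 11: row=12, L[12]='u', prepend. Next row=LF[12]=13
  step 12: row=13, L[13]='s', prepend. Next row=LF[13]=8
  step 13: row=8, L[8]='r', prepend. Next row=LF[8]=5
  step 14: row=5, L[5]='p', prepend. Next row=LF[5]=2
Reversed output: prsuurttqqsot$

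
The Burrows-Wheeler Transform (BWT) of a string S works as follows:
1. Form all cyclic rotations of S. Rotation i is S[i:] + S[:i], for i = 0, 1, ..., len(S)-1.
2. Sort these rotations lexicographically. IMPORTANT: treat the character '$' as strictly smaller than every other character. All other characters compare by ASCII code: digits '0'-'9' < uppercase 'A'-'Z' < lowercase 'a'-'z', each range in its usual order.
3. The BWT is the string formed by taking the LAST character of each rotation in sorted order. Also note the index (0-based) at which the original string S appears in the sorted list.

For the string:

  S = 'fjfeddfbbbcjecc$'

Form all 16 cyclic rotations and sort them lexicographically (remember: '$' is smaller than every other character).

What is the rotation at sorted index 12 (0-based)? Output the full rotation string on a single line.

All 16 rotations (rotation i = S[i:]+S[:i]):
  rot[0] = fjfeddfbbbcjecc$
  rot[1] = jfeddfbbbcjecc$f
  rot[2] = feddfbbbcjecc$fj
  rot[3] = eddfbbbcjecc$fjf
  rot[4] = ddfbbbcjecc$fjfe
  rot[5] = dfbbbcjecc$fjfed
  rot[6] = fbbbcjecc$fjfedd
  rot[7] = bbbcjecc$fjfeddf
  rot[8] = bbcjecc$fjfeddfb
  rot[9] = bcjecc$fjfeddfbb
  rot[10] = cjecc$fjfeddfbbb
  rot[11] = jecc$fjfeddfbbbc
  rot[12] = ecc$fjfeddfbbbcj
  rot[13] = cc$fjfeddfbbbcje
  rot[14] = c$fjfeddfbbbcjec
  rot[15] = $fjfeddfbbbcjecc
Sorted (with $ < everything):
  sorted[0] = $fjfeddfbbbcjecc
  sorted[1] = bbbcjecc$fjfeddf
  sorted[2] = bbcjecc$fjfeddfb
  sorted[3] = bcjecc$fjfeddfbb
  sorted[4] = c$fjfeddfbbbcjec
  sorted[5] = cc$fjfeddfbbbcje
  sorted[6] = cjecc$fjfeddfbbb
  sorted[7] = ddfbbbcjecc$fjfe
  sorted[8] = dfbbbcjecc$fjfed
  sorted[9] = ecc$fjfeddfbbbcj
  sorted[10] = eddfbbbcjecc$fjf
  sorted[11] = fbbbcjecc$fjfedd
  sorted[12] = feddfbbbcjecc$fj
  sorted[13] = fjfeddfbbbcjecc$
  sorted[14] = jecc$fjfeddfbbbc
  sorted[15] = jfeddfbbbcjecc$f
sorted[12] = feddfbbbcjecc$fj

Answer: feddfbbbcjecc$fj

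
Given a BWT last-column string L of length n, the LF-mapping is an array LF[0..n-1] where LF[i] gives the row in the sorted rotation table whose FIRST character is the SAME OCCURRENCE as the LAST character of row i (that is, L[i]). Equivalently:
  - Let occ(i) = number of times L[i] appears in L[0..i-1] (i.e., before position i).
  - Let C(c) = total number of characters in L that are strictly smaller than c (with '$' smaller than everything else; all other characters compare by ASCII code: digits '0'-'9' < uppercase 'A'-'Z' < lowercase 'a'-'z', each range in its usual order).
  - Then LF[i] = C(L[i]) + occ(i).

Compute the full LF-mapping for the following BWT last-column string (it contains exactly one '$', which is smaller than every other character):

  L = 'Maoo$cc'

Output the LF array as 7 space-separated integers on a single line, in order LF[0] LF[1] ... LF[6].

Char counts: '$':1, 'M':1, 'a':1, 'c':2, 'o':2
C (first-col start): C('$')=0, C('M')=1, C('a')=2, C('c')=3, C('o')=5
L[0]='M': occ=0, LF[0]=C('M')+0=1+0=1
L[1]='a': occ=0, LF[1]=C('a')+0=2+0=2
L[2]='o': occ=0, LF[2]=C('o')+0=5+0=5
L[3]='o': occ=1, LF[3]=C('o')+1=5+1=6
L[4]='$': occ=0, LF[4]=C('$')+0=0+0=0
L[5]='c': occ=0, LF[5]=C('c')+0=3+0=3
L[6]='c': occ=1, LF[6]=C('c')+1=3+1=4

Answer: 1 2 5 6 0 3 4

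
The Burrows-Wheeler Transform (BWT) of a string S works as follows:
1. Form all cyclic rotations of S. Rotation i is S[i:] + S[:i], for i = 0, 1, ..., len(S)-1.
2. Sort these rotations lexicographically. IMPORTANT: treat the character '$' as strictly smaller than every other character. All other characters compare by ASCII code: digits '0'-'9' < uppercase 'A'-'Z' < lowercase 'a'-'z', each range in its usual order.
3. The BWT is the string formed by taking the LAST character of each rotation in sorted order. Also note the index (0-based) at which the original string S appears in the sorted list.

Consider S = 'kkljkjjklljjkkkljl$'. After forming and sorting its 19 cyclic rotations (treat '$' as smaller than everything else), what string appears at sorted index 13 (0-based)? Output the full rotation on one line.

All 19 rotations (rotation i = S[i:]+S[:i]):
  rot[0] = kkljkjjklljjkkkljl$
  rot[1] = kljkjjklljjkkkljl$k
  rot[2] = ljkjjklljjkkkljl$kk
  rot[3] = jkjjklljjkkkljl$kkl
  rot[4] = kjjklljjkkkljl$kklj
  rot[5] = jjklljjkkkljl$kkljk
  rot[6] = jklljjkkkljl$kkljkj
  rot[7] = klljjkkkljl$kkljkjj
  rot[8] = lljjkkkljl$kkljkjjk
  rot[9] = ljjkkkljl$kkljkjjkl
  rot[10] = jjkkkljl$kkljkjjkll
  rot[11] = jkkkljl$kkljkjjkllj
  rot[12] = kkkljl$kkljkjjklljj
  rot[13] = kkljl$kkljkjjklljjk
  rot[14] = kljl$kkljkjjklljjkk
  rot[15] = ljl$kkljkjjklljjkkk
  rot[16] = jl$kkljkjjklljjkkkl
  rot[17] = l$kkljkjjklljjkkklj
  rot[18] = $kkljkjjklljjkkkljl
Sorted (with $ < everything):
  sorted[0] = $kkljkjjklljjkkkljl
  sorted[1] = jjkkkljl$kkljkjjkll
  sorted[2] = jjklljjkkkljl$kkljk
  sorted[3] = jkjjklljjkkkljl$kkl
  sorted[4] = jkkkljl$kkljkjjkllj
  sorted[5] = jklljjkkkljl$kkljkj
  sorted[6] = jl$kkljkjjklljjkkkl
  sorted[7] = kjjklljjkkkljl$kklj
  sorted[8] = kkkljl$kkljkjjklljj
  sorted[9] = kkljkjjklljjkkkljl$
  sorted[10] = kkljl$kkljkjjklljjk
  sorted[11] = kljkjjklljjkkkljl$k
  sorted[12] = kljl$kkljkjjklljjkk
  sorted[13] = klljjkkkljl$kkljkjj
  sorted[14] = l$kkljkjjklljjkkklj
  sorted[15] = ljjkkkljl$kkljkjjkl
  sorted[16] = ljkjjklljjkkkljl$kk
  sorted[17] = ljl$kkljkjjklljjkkk
  sorted[18] = lljjkkkljl$kkljkjjk
sorted[13] = klljjkkkljl$kkljkjj

Answer: klljjkkkljl$kkljkjj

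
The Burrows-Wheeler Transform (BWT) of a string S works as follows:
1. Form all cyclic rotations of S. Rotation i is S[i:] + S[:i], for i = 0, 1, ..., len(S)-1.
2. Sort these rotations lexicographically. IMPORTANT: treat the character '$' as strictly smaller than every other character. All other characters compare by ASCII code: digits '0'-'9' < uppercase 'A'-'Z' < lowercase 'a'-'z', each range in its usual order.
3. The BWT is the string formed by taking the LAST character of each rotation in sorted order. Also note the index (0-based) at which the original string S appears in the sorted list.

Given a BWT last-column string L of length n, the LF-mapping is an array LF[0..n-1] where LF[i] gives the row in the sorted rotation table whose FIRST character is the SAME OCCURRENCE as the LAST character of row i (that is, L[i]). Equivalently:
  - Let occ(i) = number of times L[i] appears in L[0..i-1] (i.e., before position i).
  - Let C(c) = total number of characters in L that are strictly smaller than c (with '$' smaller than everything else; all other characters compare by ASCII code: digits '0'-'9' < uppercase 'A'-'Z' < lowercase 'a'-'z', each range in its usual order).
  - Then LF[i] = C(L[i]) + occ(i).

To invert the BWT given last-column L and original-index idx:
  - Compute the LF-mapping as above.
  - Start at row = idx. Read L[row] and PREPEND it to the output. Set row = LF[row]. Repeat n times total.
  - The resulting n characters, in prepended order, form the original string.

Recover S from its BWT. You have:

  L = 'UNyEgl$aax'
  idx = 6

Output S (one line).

Answer: galaxyNEU$

Derivation:
LF mapping: 3 2 9 1 6 7 0 4 5 8
Walk LF starting at row 6, prepending L[row]:
  step 1: row=6, L[6]='$', prepend. Next row=LF[6]=0
  step 2: row=0, L[0]='U', prepend. Next row=LF[0]=3
  step 3: row=3, L[3]='E', prepend. Next row=LF[3]=1
  step 4: row=1, L[1]='N', prepend. Next row=LF[1]=2
  step 5: row=2, L[2]='y', prepend. Next row=LF[2]=9
  step 6: row=9, L[9]='x', prepend. Next row=LF[9]=8
  step 7: row=8, L[8]='a', prepend. Next row=LF[8]=5
  step 8: row=5, L[5]='l', prepend. Next row=LF[5]=7
  step 9: row=7, L[7]='a', prepend. Next row=LF[7]=4
  step 10: row=4, L[4]='g', prepend. Next row=LF[4]=6
Reversed output: galaxyNEU$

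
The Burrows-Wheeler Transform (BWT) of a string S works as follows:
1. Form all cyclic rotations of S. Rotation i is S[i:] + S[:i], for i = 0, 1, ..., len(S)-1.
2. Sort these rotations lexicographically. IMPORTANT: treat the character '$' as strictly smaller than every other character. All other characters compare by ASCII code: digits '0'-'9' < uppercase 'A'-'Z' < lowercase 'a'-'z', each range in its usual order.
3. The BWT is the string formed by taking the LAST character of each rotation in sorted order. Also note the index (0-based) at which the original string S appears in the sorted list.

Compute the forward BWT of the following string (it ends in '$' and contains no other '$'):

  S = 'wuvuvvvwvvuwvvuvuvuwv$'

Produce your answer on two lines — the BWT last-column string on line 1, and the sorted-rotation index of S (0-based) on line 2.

All 22 rotations (rotation i = S[i:]+S[:i]):
  rot[0] = wuvuvvvwvvuwvvuvuvuwv$
  rot[1] = uvuvvvwvvuwvvuvuvuwv$w
  rot[2] = vuvvvwvvuwvvuvuvuwv$wu
  rot[3] = uvvvwvvuwvvuvuvuwv$wuv
  rot[4] = vvvwvvuwvvuvuvuwv$wuvu
  rot[5] = vvwvvuwvvuvuvuwv$wuvuv
  rot[6] = vwvvuwvvuvuvuwv$wuvuvv
  rot[7] = wvvuwvvuvuvuwv$wuvuvvv
  rot[8] = vvuwvvuvuvuwv$wuvuvvvw
  rot[9] = vuwvvuvuvuwv$wuvuvvvwv
  rot[10] = uwvvuvuvuwv$wuvuvvvwvv
  rot[11] = wvvuvuvuwv$wuvuvvvwvvu
  rot[12] = vvuvuvuwv$wuvuvvvwvvuw
  rot[13] = vuvuvuwv$wuvuvvvwvvuwv
  rot[14] = uvuvuwv$wuvuvvvwvvuwvv
  rot[15] = vuvuwv$wuvuvvvwvvuwvvu
  rot[16] = uvuwv$wuvuvvvwvvuwvvuv
  rot[17] = vuwv$wuvuvvvwvvuwvvuvu
  rot[18] = uwv$wuvuvvvwvvuwvvuvuv
  rot[19] = wv$wuvuvvvwvvuwvvuvuvu
  rot[20] = v$wuvuvvvwvvuwvvuvuvuw
  rot[21] = $wuvuvvvwvvuwvvuvuvuwv
Sorted (with $ < everything):
  sorted[0] = $wuvuvvvwvvuwvvuvuvuwv  (last char: 'v')
  sorted[1] = uvuvuwv$wuvuvvvwvvuwvv  (last char: 'v')
  sorted[2] = uvuvvvwvvuwvvuvuvuwv$w  (last char: 'w')
  sorted[3] = uvuwv$wuvuvvvwvvuwvvuv  (last char: 'v')
  sorted[4] = uvvvwvvuwvvuvuvuwv$wuv  (last char: 'v')
  sorted[5] = uwv$wuvuvvvwvvuwvvuvuv  (last char: 'v')
  sorted[6] = uwvvuvuvuwv$wuvuvvvwvv  (last char: 'v')
  sorted[7] = v$wuvuvvvwvvuwvvuvuvuw  (last char: 'w')
  sorted[8] = vuvuvuwv$wuvuvvvwvvuwv  (last char: 'v')
  sorted[9] = vuvuwv$wuvuvvvwvvuwvvu  (last char: 'u')
  sorted[10] = vuvvvwvvuwvvuvuvuwv$wu  (last char: 'u')
  sorted[11] = vuwv$wuvuvvvwvvuwvvuvu  (last char: 'u')
  sorted[12] = vuwvvuvuvuwv$wuvuvvvwv  (last char: 'v')
  sorted[13] = vvuvuvuwv$wuvuvvvwvvuw  (last char: 'w')
  sorted[14] = vvuwvvuvuvuwv$wuvuvvvw  (last char: 'w')
  sorted[15] = vvvwvvuwvvuvuvuwv$wuvu  (last char: 'u')
  sorted[16] = vvwvvuwvvuvuvuwv$wuvuv  (last char: 'v')
  sorted[17] = vwvvuwvvuvuvuwv$wuvuvv  (last char: 'v')
  sorted[18] = wuvuvvvwvvuwvvuvuvuwv$  (last char: '$')
  sorted[19] = wv$wuvuvvvwvvuwvvuvuvu  (last char: 'u')
  sorted[20] = wvvuvuvuwv$wuvuvvvwvvu  (last char: 'u')
  sorted[21] = wvvuwvvuvuvuwv$wuvuvvv  (last char: 'v')
Last column: vvwvvvvwvuuuvwwuvv$uuv
Original string S is at sorted index 18

Answer: vvwvvvvwvuuuvwwuvv$uuv
18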